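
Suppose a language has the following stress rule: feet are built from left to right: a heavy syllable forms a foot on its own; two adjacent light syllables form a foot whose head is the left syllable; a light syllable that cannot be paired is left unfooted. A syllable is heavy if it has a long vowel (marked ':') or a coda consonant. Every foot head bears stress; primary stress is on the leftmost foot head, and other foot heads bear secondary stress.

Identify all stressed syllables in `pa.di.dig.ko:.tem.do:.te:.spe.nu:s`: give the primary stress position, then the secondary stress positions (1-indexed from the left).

primary 1, secondary 3, 4, 5, 6, 7, 9

Weights: 1 pa L, 2 di L, 3 dig H, 4 ko: H, 5 tem H, 6 do: H, 7 te: H, 8 spe L, 9 nu:s H.
Parse left to right (heavy = foot alone; LL = one foot; stranded L unfooted): (ˈpa.di) (ˈdig) (ˈko:) (ˈtem) (ˈdo:) (ˈte:) spe (ˈnu:s).
Foot heads: 1, 3, 4, 5, 6, 7, 9.
Primary stress on the leftmost head = syllable 1.
Secondary stress on 3, 4, 5, 6, 7, 9: ˈpa.di.ˌdig.ˌko:.ˌtem.ˌdo:.ˌte:.spe.ˌnu:s.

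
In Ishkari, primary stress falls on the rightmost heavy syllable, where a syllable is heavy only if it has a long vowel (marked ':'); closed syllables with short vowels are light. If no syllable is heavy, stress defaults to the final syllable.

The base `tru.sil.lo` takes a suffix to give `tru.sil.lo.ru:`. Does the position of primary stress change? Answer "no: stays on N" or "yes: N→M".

yes: 3→4

Base `tru.sil.lo` (3 syllables):
  Weights: 1 tru L, 2 sil L, 3 lo L.
  No heavy syllable in the domain; default to the final syllable = syllable 3.
  → primary stress on syllable 3.
Suffixed `tru.sil.lo.ru:` (4 syllables):
  Weights: 1 tru L, 2 sil L, 3 lo L, 4 ru: H.
  Heavy syllables in the domain: 4. The rightmost is syllable 4 (ru:).
  → primary stress on syllable 4.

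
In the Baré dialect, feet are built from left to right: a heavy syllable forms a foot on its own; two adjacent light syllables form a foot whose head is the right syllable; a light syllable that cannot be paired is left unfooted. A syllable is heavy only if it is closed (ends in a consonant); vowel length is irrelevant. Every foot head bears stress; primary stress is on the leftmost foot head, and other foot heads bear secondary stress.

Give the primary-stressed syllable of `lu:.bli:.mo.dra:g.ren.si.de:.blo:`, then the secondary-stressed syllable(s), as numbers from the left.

Weights: 1 lu: L, 2 bli: L, 3 mo L, 4 dra:g H, 5 ren H, 6 si L, 7 de: L, 8 blo: L.
Parse left to right (heavy = foot alone; LL = one foot; stranded L unfooted): (lu:.ˈbli:) mo (ˈdra:g) (ˈren) (si.ˈde:) blo:.
Foot heads: 2, 4, 5, 7.
Primary stress on the leftmost head = syllable 2.
Secondary stress on 4, 5, 7: lu:.ˈbli:.mo.ˌdra:g.ˌren.si.ˌde:.blo:.

primary 2, secondary 4, 5, 7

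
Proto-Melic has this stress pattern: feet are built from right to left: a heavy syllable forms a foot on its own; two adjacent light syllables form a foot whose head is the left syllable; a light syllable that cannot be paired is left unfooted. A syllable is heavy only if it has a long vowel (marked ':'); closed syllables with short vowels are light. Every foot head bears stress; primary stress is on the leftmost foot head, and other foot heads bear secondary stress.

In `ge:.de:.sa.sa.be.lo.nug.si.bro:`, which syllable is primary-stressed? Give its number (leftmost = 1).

1

Weights: 1 ge: H, 2 de: H, 3 sa L, 4 sa L, 5 be L, 6 lo L, 7 nug L, 8 si L, 9 bro: H.
Parse right to left (heavy = foot alone; LL = one foot; stranded L unfooted): (ˈge:) (ˈde:) (ˈsa.sa) (ˈbe.lo) (ˈnug.si) (ˈbro:).
Foot heads: 1, 2, 3, 5, 7, 9.
Primary stress on the leftmost head = syllable 1.
Primary stress: syllable 1 → ˈge:.de:.sa.sa.be.lo.nug.si.bro:.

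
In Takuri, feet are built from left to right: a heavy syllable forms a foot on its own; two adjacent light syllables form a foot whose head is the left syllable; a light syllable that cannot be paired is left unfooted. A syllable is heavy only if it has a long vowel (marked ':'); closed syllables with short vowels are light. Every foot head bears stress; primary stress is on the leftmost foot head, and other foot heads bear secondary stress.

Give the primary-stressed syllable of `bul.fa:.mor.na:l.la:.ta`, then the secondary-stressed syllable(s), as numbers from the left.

primary 2, secondary 4, 5

Weights: 1 bul L, 2 fa: H, 3 mor L, 4 na:l H, 5 la: H, 6 ta L.
Parse left to right (heavy = foot alone; LL = one foot; stranded L unfooted): bul (ˈfa:) mor (ˈna:l) (ˈla:) ta.
Foot heads: 2, 4, 5.
Primary stress on the leftmost head = syllable 2.
Secondary stress on 4, 5: bul.ˈfa:.mor.ˌna:l.ˌla:.ta.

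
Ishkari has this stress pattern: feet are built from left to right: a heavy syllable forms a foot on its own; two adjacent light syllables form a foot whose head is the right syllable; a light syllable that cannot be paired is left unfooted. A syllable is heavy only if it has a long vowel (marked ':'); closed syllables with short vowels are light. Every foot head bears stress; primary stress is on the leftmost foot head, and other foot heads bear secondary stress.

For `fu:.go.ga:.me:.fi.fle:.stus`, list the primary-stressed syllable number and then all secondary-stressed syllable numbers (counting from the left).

Weights: 1 fu: H, 2 go L, 3 ga: H, 4 me: H, 5 fi L, 6 fle: H, 7 stus L.
Parse left to right (heavy = foot alone; LL = one foot; stranded L unfooted): (ˈfu:) go (ˈga:) (ˈme:) fi (ˈfle:) stus.
Foot heads: 1, 3, 4, 6.
Primary stress on the leftmost head = syllable 1.
Secondary stress on 3, 4, 6: ˈfu:.go.ˌga:.ˌme:.fi.ˌfle:.stus.

primary 1, secondary 3, 4, 6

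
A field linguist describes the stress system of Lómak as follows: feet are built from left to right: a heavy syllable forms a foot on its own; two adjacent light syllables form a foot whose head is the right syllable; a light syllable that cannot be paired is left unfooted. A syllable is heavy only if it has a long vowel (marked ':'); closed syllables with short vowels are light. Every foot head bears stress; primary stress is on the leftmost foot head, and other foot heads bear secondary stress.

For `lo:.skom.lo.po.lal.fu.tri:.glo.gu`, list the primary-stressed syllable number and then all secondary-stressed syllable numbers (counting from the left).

primary 1, secondary 3, 5, 7, 9

Weights: 1 lo: H, 2 skom L, 3 lo L, 4 po L, 5 lal L, 6 fu L, 7 tri: H, 8 glo L, 9 gu L.
Parse left to right (heavy = foot alone; LL = one foot; stranded L unfooted): (ˈlo:) (skom.ˈlo) (po.ˈlal) fu (ˈtri:) (glo.ˈgu).
Foot heads: 1, 3, 5, 7, 9.
Primary stress on the leftmost head = syllable 1.
Secondary stress on 3, 5, 7, 9: ˈlo:.skom.ˌlo.po.ˌlal.fu.ˌtri:.glo.ˌgu.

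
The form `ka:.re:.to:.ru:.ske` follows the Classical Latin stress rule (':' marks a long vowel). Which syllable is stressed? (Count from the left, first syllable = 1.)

Classical Latin: stress the penult if heavy (long vowel or closed), else the antepenult.
Weights: 3 to: H, 4 ru: H, 5 ske L.
The penult (syllable 4, ru:) is heavy, so it takes stress.
Stress on syllable 4: ka:.re:.to:.ˈru:.ske.

4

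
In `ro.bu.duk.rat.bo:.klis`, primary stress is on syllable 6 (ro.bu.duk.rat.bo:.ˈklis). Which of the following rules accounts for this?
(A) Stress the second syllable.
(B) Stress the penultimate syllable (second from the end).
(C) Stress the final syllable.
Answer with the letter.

C

Rule A → syllable 2 (observed: 6).
Rule B → syllable 5 (observed: 6).
Rule C → syllable 6 ✓.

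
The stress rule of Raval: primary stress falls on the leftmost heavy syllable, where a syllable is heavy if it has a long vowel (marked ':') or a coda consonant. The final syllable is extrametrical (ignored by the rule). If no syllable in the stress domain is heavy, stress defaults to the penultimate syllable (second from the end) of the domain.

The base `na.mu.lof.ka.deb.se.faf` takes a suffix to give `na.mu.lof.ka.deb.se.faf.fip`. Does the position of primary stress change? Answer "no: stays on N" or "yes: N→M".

Base `na.mu.lof.ka.deb.se.faf` (7 syllables):
  The final syllable (7, faf) is extrametrical; the stress domain is syllables 1–6.
  Weights: 1 na L, 2 mu L, 3 lof H, 4 ka L, 5 deb H, 6 se L.
  Heavy syllables in the domain: 3, 5. The leftmost is syllable 3 (lof).
  → primary stress on syllable 3.
Suffixed `na.mu.lof.ka.deb.se.faf.fip` (8 syllables):
  The final syllable (8, fip) is extrametrical; the stress domain is syllables 1–7.
  Weights: 1 na L, 2 mu L, 3 lof H, 4 ka L, 5 deb H, 6 se L, 7 faf H.
  Heavy syllables in the domain: 3, 5, 7. The leftmost is syllable 3 (lof).
  → primary stress on syllable 3.

no: stays on 3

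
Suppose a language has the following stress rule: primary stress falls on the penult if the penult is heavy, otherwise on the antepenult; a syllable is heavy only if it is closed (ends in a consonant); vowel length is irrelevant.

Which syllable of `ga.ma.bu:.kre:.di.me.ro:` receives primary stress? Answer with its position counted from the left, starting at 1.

5

Weights: 5 di L, 6 me L, 7 ro: L.
The penult (syllable 6, me) is light, so stress falls on the antepenult (syllable 5, di).
Primary stress: syllable 5 → ga.ma.bu:.kre:.ˈdi.me.ro:.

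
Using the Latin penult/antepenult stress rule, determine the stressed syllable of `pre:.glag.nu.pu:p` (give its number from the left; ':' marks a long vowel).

Classical Latin: stress the penult if heavy (long vowel or closed), else the antepenult.
Weights: 2 glag H, 3 nu L, 4 pu:p H.
The penult (syllable 3, nu) is light, so stress falls on the antepenult (syllable 2, glag).
Stress on syllable 2: pre:.ˈglag.nu.pu:p.

2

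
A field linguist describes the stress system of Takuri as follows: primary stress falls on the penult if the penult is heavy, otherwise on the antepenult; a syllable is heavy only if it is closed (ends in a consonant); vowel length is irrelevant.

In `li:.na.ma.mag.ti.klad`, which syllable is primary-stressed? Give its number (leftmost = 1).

Weights: 4 mag H, 5 ti L, 6 klad H.
The penult (syllable 5, ti) is light, so stress falls on the antepenult (syllable 4, mag).
Primary stress: syllable 4 → li:.na.ma.ˈmag.ti.klad.

4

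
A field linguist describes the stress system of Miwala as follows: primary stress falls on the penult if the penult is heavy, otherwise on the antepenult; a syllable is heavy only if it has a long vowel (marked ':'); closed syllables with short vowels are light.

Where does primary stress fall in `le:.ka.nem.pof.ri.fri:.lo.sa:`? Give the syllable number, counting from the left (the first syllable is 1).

Weights: 6 fri: H, 7 lo L, 8 sa: H.
The penult (syllable 7, lo) is light, so stress falls on the antepenult (syllable 6, fri:).
Primary stress: syllable 6 → le:.ka.nem.pof.ri.ˈfri:.lo.sa:.

6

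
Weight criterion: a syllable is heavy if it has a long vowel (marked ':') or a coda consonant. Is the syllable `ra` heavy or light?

`ra`: short vowel, open (no coda). Short vowel, open → light.

light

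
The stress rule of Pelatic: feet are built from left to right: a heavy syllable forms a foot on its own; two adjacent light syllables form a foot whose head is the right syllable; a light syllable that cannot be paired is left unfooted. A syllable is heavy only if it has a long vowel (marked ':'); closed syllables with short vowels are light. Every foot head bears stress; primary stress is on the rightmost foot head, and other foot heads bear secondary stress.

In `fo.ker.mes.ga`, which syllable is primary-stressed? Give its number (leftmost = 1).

Weights: 1 fo L, 2 ker L, 3 mes L, 4 ga L.
Parse left to right (heavy = foot alone; LL = one foot; stranded L unfooted): (fo.ˈker) (mes.ˈga).
Foot heads: 2, 4.
Primary stress on the rightmost head = syllable 4.
Primary stress: syllable 4 → fo.ker.mes.ˈga.

4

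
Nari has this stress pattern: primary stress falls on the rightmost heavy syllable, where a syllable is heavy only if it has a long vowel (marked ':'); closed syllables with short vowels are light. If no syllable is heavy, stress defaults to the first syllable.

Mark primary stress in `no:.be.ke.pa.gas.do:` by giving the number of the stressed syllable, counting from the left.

6

Weights: 1 no: H, 2 be L, 3 ke L, 4 pa L, 5 gas L, 6 do: H.
Heavy syllables in the domain: 1, 6. The rightmost is syllable 6 (do:).
Primary stress: syllable 6 → no:.be.ke.pa.gas.ˈdo:.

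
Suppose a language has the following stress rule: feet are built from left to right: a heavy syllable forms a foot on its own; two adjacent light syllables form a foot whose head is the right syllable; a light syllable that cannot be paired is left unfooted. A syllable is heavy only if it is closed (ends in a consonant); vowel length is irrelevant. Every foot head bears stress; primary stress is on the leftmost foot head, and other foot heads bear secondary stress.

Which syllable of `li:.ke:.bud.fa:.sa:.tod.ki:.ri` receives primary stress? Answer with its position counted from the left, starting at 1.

Weights: 1 li: L, 2 ke: L, 3 bud H, 4 fa: L, 5 sa: L, 6 tod H, 7 ki: L, 8 ri L.
Parse left to right (heavy = foot alone; LL = one foot; stranded L unfooted): (li:.ˈke:) (ˈbud) (fa:.ˈsa:) (ˈtod) (ki:.ˈri).
Foot heads: 2, 3, 5, 6, 8.
Primary stress on the leftmost head = syllable 2.
Primary stress: syllable 2 → li:.ˈke:.bud.fa:.sa:.tod.ki:.ri.

2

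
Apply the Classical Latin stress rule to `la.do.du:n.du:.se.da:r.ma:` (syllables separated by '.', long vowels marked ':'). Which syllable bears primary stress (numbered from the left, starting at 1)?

Classical Latin: stress the penult if heavy (long vowel or closed), else the antepenult.
Weights: 5 se L, 6 da:r H, 7 ma: H.
The penult (syllable 6, da:r) is heavy, so it takes stress.
Stress on syllable 6: la.do.du:n.du:.se.ˈda:r.ma:.

6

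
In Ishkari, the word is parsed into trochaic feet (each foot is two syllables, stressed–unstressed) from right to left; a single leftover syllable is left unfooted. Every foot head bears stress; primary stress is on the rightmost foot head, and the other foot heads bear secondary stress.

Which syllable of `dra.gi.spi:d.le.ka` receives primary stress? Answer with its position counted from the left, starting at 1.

Parse right to left into trochaic (ˈσσ) feet: dra (ˈgi.spi:d) (ˈle.ka). Syllable 1 is left unfooted.
Foot heads (stressed positions): 2, 4.
End Rule Rightmost: primary stress on the rightmost head = syllable 4.
Primary stress: syllable 4 → dra.gi.spi:d.ˈle.ka.

4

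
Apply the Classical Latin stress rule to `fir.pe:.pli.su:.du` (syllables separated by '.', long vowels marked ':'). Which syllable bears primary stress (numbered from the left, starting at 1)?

Classical Latin: stress the penult if heavy (long vowel or closed), else the antepenult.
Weights: 3 pli L, 4 su: H, 5 du L.
The penult (syllable 4, su:) is heavy, so it takes stress.
Stress on syllable 4: fir.pe:.pli.ˈsu:.du.

4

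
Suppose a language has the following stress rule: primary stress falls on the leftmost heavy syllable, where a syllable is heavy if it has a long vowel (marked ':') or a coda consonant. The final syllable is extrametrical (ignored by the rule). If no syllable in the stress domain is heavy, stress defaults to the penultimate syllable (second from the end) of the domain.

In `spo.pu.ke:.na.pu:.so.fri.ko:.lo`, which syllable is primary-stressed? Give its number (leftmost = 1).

3

The final syllable (9, lo) is extrametrical; the stress domain is syllables 1–8.
Weights: 1 spo L, 2 pu L, 3 ke: H, 4 na L, 5 pu: H, 6 so L, 7 fri L, 8 ko: H.
Heavy syllables in the domain: 3, 5, 8. The leftmost is syllable 3 (ke:).
Primary stress: syllable 3 → spo.pu.ˈke:.na.pu:.so.fri.ko:.lo.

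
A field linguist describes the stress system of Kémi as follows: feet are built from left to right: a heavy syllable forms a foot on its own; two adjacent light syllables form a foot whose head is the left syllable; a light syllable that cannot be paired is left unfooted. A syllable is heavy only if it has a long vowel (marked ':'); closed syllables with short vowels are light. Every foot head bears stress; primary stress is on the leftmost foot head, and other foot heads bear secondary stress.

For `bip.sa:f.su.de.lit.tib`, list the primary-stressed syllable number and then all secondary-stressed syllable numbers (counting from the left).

Weights: 1 bip L, 2 sa:f H, 3 su L, 4 de L, 5 lit L, 6 tib L.
Parse left to right (heavy = foot alone; LL = one foot; stranded L unfooted): bip (ˈsa:f) (ˈsu.de) (ˈlit.tib).
Foot heads: 2, 3, 5.
Primary stress on the leftmost head = syllable 2.
Secondary stress on 3, 5: bip.ˈsa:f.ˌsu.de.ˌlit.tib.

primary 2, secondary 3, 5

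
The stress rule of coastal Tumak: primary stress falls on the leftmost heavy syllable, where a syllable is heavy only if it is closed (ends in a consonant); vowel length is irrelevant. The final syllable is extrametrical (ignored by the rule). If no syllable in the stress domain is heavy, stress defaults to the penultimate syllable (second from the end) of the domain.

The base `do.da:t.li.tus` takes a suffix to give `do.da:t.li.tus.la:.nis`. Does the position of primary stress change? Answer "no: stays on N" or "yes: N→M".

no: stays on 2

Base `do.da:t.li.tus` (4 syllables):
  The final syllable (4, tus) is extrametrical; the stress domain is syllables 1–3.
  Weights: 1 do L, 2 da:t H, 3 li L.
  Heavy syllables in the domain: 2. The leftmost is syllable 2 (da:t).
  → primary stress on syllable 2.
Suffixed `do.da:t.li.tus.la:.nis` (6 syllables):
  The final syllable (6, nis) is extrametrical; the stress domain is syllables 1–5.
  Weights: 1 do L, 2 da:t H, 3 li L, 4 tus H, 5 la: L.
  Heavy syllables in the domain: 2, 4. The leftmost is syllable 2 (da:t).
  → primary stress on syllable 2.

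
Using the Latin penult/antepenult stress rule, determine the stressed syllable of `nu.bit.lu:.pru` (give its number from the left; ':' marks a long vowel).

Classical Latin: stress the penult if heavy (long vowel or closed), else the antepenult.
Weights: 2 bit H, 3 lu: H, 4 pru L.
The penult (syllable 3, lu:) is heavy, so it takes stress.
Stress on syllable 3: nu.bit.ˈlu:.pru.

3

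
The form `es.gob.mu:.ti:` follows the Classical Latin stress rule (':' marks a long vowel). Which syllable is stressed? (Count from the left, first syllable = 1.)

Classical Latin: stress the penult if heavy (long vowel or closed), else the antepenult.
Weights: 2 gob H, 3 mu: H, 4 ti: H.
The penult (syllable 3, mu:) is heavy, so it takes stress.
Stress on syllable 3: es.gob.ˈmu:.ti:.

3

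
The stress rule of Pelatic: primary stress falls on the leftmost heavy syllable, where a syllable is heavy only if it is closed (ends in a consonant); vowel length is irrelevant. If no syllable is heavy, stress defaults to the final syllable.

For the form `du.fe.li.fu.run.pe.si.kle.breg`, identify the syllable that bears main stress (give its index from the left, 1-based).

Weights: 1 du L, 2 fe L, 3 li L, 4 fu L, 5 run H, 6 pe L, 7 si L, 8 kle L, 9 breg H.
Heavy syllables in the domain: 5, 9. The leftmost is syllable 5 (run).
Primary stress: syllable 5 → du.fe.li.fu.ˈrun.pe.si.kle.breg.

5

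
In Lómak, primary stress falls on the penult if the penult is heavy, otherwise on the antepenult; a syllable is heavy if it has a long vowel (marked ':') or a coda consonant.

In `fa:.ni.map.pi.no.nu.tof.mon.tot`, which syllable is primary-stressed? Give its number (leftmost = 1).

Weights: 7 tof H, 8 mon H, 9 tot H.
The penult (syllable 8, mon) is heavy, so it takes stress.
Primary stress: syllable 8 → fa:.ni.map.pi.no.nu.tof.ˈmon.tot.

8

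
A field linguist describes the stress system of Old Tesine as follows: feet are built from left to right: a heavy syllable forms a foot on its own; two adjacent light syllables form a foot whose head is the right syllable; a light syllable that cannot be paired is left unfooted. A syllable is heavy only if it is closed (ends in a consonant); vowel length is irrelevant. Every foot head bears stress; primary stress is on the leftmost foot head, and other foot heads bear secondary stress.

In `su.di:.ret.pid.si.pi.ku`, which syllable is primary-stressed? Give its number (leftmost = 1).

2

Weights: 1 su L, 2 di: L, 3 ret H, 4 pid H, 5 si L, 6 pi L, 7 ku L.
Parse left to right (heavy = foot alone; LL = one foot; stranded L unfooted): (su.ˈdi:) (ˈret) (ˈpid) (si.ˈpi) ku.
Foot heads: 2, 3, 4, 6.
Primary stress on the leftmost head = syllable 2.
Primary stress: syllable 2 → su.ˈdi:.ret.pid.si.pi.ku.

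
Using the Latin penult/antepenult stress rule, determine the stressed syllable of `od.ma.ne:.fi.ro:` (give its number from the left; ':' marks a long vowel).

3

Classical Latin: stress the penult if heavy (long vowel or closed), else the antepenult.
Weights: 3 ne: H, 4 fi L, 5 ro: H.
The penult (syllable 4, fi) is light, so stress falls on the antepenult (syllable 3, ne:).
Stress on syllable 3: od.ma.ˈne:.fi.ro:.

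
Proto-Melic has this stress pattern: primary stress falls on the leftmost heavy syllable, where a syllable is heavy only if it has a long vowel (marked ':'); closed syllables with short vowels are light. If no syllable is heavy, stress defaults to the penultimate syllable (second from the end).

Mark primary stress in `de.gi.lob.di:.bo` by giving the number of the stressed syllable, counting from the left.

Weights: 1 de L, 2 gi L, 3 lob L, 4 di: H, 5 bo L.
Heavy syllables in the domain: 4. The leftmost is syllable 4 (di:).
Primary stress: syllable 4 → de.gi.lob.ˈdi:.bo.

4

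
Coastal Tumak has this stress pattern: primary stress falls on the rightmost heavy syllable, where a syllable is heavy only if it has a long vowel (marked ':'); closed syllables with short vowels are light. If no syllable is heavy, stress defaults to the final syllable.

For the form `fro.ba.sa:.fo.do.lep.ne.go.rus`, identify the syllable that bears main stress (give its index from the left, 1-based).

Weights: 1 fro L, 2 ba L, 3 sa: H, 4 fo L, 5 do L, 6 lep L, 7 ne L, 8 go L, 9 rus L.
Heavy syllables in the domain: 3. The rightmost is syllable 3 (sa:).
Primary stress: syllable 3 → fro.ba.ˈsa:.fo.do.lep.ne.go.rus.

3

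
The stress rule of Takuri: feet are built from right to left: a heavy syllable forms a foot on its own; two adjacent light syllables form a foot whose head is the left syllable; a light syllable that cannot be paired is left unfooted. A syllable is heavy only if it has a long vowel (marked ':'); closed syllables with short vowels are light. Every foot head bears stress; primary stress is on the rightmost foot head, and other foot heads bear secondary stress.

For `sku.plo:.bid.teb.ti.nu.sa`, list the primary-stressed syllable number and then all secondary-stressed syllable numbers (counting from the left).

primary 6, secondary 2, 4

Weights: 1 sku L, 2 plo: H, 3 bid L, 4 teb L, 5 ti L, 6 nu L, 7 sa L.
Parse right to left (heavy = foot alone; LL = one foot; stranded L unfooted): sku (ˈplo:) bid (ˈteb.ti) (ˈnu.sa).
Foot heads: 2, 4, 6.
Primary stress on the rightmost head = syllable 6.
Secondary stress on 2, 4: sku.ˌplo:.bid.ˌteb.ti.ˈnu.sa.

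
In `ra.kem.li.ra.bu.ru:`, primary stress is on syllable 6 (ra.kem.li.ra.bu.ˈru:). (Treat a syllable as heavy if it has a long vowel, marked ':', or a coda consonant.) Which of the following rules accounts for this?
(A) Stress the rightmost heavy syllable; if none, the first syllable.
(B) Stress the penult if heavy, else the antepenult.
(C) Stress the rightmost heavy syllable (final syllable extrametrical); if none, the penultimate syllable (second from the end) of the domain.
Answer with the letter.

A

Rule A → syllable 6 ✓.
Rule B → syllable 4 (observed: 6).
Rule C → syllable 2 (observed: 6).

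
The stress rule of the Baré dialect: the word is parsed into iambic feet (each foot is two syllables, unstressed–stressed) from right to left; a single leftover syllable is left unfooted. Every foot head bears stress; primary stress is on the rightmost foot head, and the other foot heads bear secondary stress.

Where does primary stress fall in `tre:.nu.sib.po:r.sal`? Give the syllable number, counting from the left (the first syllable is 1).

Parse right to left into iambic (σˈσ) feet: tre: (nu.ˈsib) (po:r.ˈsal). Syllable 1 is left unfooted.
Foot heads (stressed positions): 3, 5.
End Rule Rightmost: primary stress on the rightmost head = syllable 5.
Primary stress: syllable 5 → tre:.nu.sib.po:r.ˈsal.

5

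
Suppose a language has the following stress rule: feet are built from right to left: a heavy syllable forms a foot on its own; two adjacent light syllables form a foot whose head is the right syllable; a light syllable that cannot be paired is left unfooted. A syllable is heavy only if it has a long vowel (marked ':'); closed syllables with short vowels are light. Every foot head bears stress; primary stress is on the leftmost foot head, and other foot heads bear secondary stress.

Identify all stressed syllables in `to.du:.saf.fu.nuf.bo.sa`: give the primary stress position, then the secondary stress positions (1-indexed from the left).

Weights: 1 to L, 2 du: H, 3 saf L, 4 fu L, 5 nuf L, 6 bo L, 7 sa L.
Parse right to left (heavy = foot alone; LL = one foot; stranded L unfooted): to (ˈdu:) saf (fu.ˈnuf) (bo.ˈsa).
Foot heads: 2, 5, 7.
Primary stress on the leftmost head = syllable 2.
Secondary stress on 5, 7: to.ˈdu:.saf.fu.ˌnuf.bo.ˌsa.

primary 2, secondary 5, 7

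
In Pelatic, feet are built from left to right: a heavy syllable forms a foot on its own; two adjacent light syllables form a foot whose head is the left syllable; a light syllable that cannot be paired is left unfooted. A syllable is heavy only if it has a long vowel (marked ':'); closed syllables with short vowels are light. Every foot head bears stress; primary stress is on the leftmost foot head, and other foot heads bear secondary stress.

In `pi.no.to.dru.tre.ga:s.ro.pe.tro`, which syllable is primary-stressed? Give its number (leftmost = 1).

1

Weights: 1 pi L, 2 no L, 3 to L, 4 dru L, 5 tre L, 6 ga:s H, 7 ro L, 8 pe L, 9 tro L.
Parse left to right (heavy = foot alone; LL = one foot; stranded L unfooted): (ˈpi.no) (ˈto.dru) tre (ˈga:s) (ˈro.pe) tro.
Foot heads: 1, 3, 6, 7.
Primary stress on the leftmost head = syllable 1.
Primary stress: syllable 1 → ˈpi.no.to.dru.tre.ga:s.ro.pe.tro.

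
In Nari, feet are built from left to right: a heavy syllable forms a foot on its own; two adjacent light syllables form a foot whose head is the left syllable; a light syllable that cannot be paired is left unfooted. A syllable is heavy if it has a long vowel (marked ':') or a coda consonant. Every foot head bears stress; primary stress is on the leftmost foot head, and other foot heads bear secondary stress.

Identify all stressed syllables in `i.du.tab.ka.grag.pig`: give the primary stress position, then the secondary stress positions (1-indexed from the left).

primary 1, secondary 3, 5, 6

Weights: 1 i L, 2 du L, 3 tab H, 4 ka L, 5 grag H, 6 pig H.
Parse left to right (heavy = foot alone; LL = one foot; stranded L unfooted): (ˈi.du) (ˈtab) ka (ˈgrag) (ˈpig).
Foot heads: 1, 3, 5, 6.
Primary stress on the leftmost head = syllable 1.
Secondary stress on 3, 5, 6: ˈi.du.ˌtab.ka.ˌgrag.ˌpig.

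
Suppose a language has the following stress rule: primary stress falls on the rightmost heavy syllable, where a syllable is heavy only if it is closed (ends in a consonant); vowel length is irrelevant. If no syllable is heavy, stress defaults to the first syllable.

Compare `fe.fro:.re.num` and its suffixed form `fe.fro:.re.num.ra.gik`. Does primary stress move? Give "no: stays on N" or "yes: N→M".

yes: 4→6

Base `fe.fro:.re.num` (4 syllables):
  Weights: 1 fe L, 2 fro: L, 3 re L, 4 num H.
  Heavy syllables in the domain: 4. The rightmost is syllable 4 (num).
  → primary stress on syllable 4.
Suffixed `fe.fro:.re.num.ra.gik` (6 syllables):
  Weights: 1 fe L, 2 fro: L, 3 re L, 4 num H, 5 ra L, 6 gik H.
  Heavy syllables in the domain: 4, 6. The rightmost is syllable 6 (gik).
  → primary stress on syllable 6.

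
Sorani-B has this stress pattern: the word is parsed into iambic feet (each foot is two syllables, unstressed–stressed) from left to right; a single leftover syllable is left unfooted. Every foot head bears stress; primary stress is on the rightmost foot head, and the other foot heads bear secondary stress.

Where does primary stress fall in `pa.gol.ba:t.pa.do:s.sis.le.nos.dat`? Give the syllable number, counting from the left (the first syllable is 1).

Parse left to right into iambic (σˈσ) feet: (pa.ˈgol) (ba:t.ˈpa) (do:s.ˈsis) (le.ˈnos) dat. Syllable 9 is left unfooted.
Foot heads (stressed positions): 2, 4, 6, 8.
End Rule Rightmost: primary stress on the rightmost head = syllable 8.
Primary stress: syllable 8 → pa.gol.ba:t.pa.do:s.sis.le.ˈnos.dat.

8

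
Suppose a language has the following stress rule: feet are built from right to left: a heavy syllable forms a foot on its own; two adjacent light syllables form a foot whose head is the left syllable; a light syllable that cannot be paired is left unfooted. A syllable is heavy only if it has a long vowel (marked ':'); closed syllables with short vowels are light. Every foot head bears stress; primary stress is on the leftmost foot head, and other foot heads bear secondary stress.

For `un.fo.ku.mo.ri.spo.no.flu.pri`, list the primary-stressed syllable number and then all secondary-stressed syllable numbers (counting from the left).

Weights: 1 un L, 2 fo L, 3 ku L, 4 mo L, 5 ri L, 6 spo L, 7 no L, 8 flu L, 9 pri L.
Parse right to left (heavy = foot alone; LL = one foot; stranded L unfooted): un (ˈfo.ku) (ˈmo.ri) (ˈspo.no) (ˈflu.pri).
Foot heads: 2, 4, 6, 8.
Primary stress on the leftmost head = syllable 2.
Secondary stress on 4, 6, 8: un.ˈfo.ku.ˌmo.ri.ˌspo.no.ˌflu.pri.

primary 2, secondary 4, 6, 8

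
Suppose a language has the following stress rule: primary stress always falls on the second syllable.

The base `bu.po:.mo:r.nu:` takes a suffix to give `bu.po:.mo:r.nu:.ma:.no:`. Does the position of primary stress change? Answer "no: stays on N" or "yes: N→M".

no: stays on 2

Base `bu.po:.mo:r.nu:` (4 syllables):
  The word has 4 syllables; the second syllable is syllable 2 (po:).
  → primary stress on syllable 2.
Suffixed `bu.po:.mo:r.nu:.ma:.no:` (6 syllables):
  The word has 6 syllables; the second syllable is syllable 2 (po:).
  → primary stress on syllable 2.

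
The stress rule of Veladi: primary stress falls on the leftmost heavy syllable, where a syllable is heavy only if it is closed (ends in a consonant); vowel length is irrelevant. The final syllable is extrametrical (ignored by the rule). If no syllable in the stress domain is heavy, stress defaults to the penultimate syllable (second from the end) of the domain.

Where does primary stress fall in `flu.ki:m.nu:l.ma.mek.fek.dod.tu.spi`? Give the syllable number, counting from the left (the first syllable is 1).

The final syllable (9, spi) is extrametrical; the stress domain is syllables 1–8.
Weights: 1 flu L, 2 ki:m H, 3 nu:l H, 4 ma L, 5 mek H, 6 fek H, 7 dod H, 8 tu L.
Heavy syllables in the domain: 2, 3, 5, 6, 7. The leftmost is syllable 2 (ki:m).
Primary stress: syllable 2 → flu.ˈki:m.nu:l.ma.mek.fek.dod.tu.spi.

2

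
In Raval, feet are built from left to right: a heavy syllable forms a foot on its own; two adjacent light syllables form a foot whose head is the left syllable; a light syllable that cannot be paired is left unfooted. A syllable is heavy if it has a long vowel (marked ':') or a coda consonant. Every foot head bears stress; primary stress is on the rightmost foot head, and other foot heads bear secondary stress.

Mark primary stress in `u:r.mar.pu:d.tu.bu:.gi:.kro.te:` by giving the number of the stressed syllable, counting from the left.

Weights: 1 u:r H, 2 mar H, 3 pu:d H, 4 tu L, 5 bu: H, 6 gi: H, 7 kro L, 8 te: H.
Parse left to right (heavy = foot alone; LL = one foot; stranded L unfooted): (ˈu:r) (ˈmar) (ˈpu:d) tu (ˈbu:) (ˈgi:) kro (ˈte:).
Foot heads: 1, 2, 3, 5, 6, 8.
Primary stress on the rightmost head = syllable 8.
Primary stress: syllable 8 → u:r.mar.pu:d.tu.bu:.gi:.kro.ˈte:.

8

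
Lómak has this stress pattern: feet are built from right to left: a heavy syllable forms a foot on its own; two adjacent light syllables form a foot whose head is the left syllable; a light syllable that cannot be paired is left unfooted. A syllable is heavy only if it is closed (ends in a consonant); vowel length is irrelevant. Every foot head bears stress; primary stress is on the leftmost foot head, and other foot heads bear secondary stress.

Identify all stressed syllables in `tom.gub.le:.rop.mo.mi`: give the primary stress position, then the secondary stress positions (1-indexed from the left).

Weights: 1 tom H, 2 gub H, 3 le: L, 4 rop H, 5 mo L, 6 mi L.
Parse right to left (heavy = foot alone; LL = one foot; stranded L unfooted): (ˈtom) (ˈgub) le: (ˈrop) (ˈmo.mi).
Foot heads: 1, 2, 4, 5.
Primary stress on the leftmost head = syllable 1.
Secondary stress on 2, 4, 5: ˈtom.ˌgub.le:.ˌrop.ˌmo.mi.

primary 1, secondary 2, 4, 5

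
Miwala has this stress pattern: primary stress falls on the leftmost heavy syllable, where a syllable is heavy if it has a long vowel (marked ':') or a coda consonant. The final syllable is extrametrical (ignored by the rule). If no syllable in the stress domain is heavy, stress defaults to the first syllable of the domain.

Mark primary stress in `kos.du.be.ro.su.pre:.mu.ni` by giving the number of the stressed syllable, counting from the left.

1

The final syllable (8, ni) is extrametrical; the stress domain is syllables 1–7.
Weights: 1 kos H, 2 du L, 3 be L, 4 ro L, 5 su L, 6 pre: H, 7 mu L.
Heavy syllables in the domain: 1, 6. The leftmost is syllable 1 (kos).
Primary stress: syllable 1 → ˈkos.du.be.ro.su.pre:.mu.ni.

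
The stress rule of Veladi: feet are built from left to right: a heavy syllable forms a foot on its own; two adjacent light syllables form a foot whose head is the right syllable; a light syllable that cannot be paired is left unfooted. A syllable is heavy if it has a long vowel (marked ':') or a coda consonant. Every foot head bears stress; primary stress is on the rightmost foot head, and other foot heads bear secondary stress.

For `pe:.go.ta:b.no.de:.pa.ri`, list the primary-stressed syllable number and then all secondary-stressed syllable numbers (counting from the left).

Weights: 1 pe: H, 2 go L, 3 ta:b H, 4 no L, 5 de: H, 6 pa L, 7 ri L.
Parse left to right (heavy = foot alone; LL = one foot; stranded L unfooted): (ˈpe:) go (ˈta:b) no (ˈde:) (pa.ˈri).
Foot heads: 1, 3, 5, 7.
Primary stress on the rightmost head = syllable 7.
Secondary stress on 1, 3, 5: ˌpe:.go.ˌta:b.no.ˌde:.pa.ˈri.

primary 7, secondary 1, 3, 5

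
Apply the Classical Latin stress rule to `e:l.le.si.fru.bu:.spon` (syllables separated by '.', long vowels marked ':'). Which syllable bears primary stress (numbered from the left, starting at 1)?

Classical Latin: stress the penult if heavy (long vowel or closed), else the antepenult.
Weights: 4 fru L, 5 bu: H, 6 spon H.
The penult (syllable 5, bu:) is heavy, so it takes stress.
Stress on syllable 5: e:l.le.si.fru.ˈbu:.spon.

5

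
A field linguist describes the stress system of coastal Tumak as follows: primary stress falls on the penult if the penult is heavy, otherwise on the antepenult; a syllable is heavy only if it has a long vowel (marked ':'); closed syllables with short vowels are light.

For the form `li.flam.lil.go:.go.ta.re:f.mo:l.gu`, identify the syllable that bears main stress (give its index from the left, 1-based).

8

Weights: 7 re:f H, 8 mo:l H, 9 gu L.
The penult (syllable 8, mo:l) is heavy, so it takes stress.
Primary stress: syllable 8 → li.flam.lil.go:.go.ta.re:f.ˈmo:l.gu.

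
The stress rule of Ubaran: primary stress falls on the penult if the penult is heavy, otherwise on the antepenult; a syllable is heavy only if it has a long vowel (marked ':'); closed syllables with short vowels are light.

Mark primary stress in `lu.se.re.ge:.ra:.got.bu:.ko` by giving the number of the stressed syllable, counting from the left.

7

Weights: 6 got L, 7 bu: H, 8 ko L.
The penult (syllable 7, bu:) is heavy, so it takes stress.
Primary stress: syllable 7 → lu.se.re.ge:.ra:.got.ˈbu:.ko.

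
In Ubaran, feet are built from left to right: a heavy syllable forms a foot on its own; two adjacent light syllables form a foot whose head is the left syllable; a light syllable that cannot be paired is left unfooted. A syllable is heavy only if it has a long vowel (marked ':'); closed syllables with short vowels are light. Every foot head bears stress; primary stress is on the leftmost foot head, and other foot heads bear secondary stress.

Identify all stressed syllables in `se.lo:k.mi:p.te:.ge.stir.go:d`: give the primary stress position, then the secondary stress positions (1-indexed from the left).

primary 2, secondary 3, 4, 5, 7

Weights: 1 se L, 2 lo:k H, 3 mi:p H, 4 te: H, 5 ge L, 6 stir L, 7 go:d H.
Parse left to right (heavy = foot alone; LL = one foot; stranded L unfooted): se (ˈlo:k) (ˈmi:p) (ˈte:) (ˈge.stir) (ˈgo:d).
Foot heads: 2, 3, 4, 5, 7.
Primary stress on the leftmost head = syllable 2.
Secondary stress on 3, 4, 5, 7: se.ˈlo:k.ˌmi:p.ˌte:.ˌge.stir.ˌgo:d.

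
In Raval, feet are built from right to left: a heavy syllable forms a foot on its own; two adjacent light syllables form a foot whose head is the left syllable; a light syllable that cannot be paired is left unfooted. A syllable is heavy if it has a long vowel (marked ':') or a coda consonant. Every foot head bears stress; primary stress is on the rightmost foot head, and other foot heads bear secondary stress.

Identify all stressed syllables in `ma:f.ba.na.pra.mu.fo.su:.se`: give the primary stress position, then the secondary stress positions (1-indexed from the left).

Weights: 1 ma:f H, 2 ba L, 3 na L, 4 pra L, 5 mu L, 6 fo L, 7 su: H, 8 se L.
Parse right to left (heavy = foot alone; LL = one foot; stranded L unfooted): (ˈma:f) ba (ˈna.pra) (ˈmu.fo) (ˈsu:) se.
Foot heads: 1, 3, 5, 7.
Primary stress on the rightmost head = syllable 7.
Secondary stress on 1, 3, 5: ˌma:f.ba.ˌna.pra.ˌmu.fo.ˈsu:.se.

primary 7, secondary 1, 3, 5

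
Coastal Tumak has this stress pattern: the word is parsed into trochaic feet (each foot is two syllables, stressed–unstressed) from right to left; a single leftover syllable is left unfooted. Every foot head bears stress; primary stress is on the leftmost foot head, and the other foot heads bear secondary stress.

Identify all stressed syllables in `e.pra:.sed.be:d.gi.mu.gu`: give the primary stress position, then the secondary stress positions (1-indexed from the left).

Parse right to left into trochaic (ˈσσ) feet: e (ˈpra:.sed) (ˈbe:d.gi) (ˈmu.gu). Syllable 1 is left unfooted.
Foot heads (stressed positions): 2, 4, 6.
End Rule Leftmost: primary stress on the leftmost head = syllable 2.
Secondary stress on 4, 6: e.ˈpra:.sed.ˌbe:d.gi.ˌmu.gu.

primary 2, secondary 4, 6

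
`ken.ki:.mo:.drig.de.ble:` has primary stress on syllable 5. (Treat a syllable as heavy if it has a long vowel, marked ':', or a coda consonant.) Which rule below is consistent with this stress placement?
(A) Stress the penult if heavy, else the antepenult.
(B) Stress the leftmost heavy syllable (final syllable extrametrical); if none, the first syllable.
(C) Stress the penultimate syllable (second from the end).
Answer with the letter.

C

Rule A → syllable 4 (observed: 5).
Rule B → syllable 1 (observed: 5).
Rule C → syllable 5 ✓.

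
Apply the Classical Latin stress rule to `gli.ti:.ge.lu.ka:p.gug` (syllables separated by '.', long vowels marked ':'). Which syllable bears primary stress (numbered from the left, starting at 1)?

5

Classical Latin: stress the penult if heavy (long vowel or closed), else the antepenult.
Weights: 4 lu L, 5 ka:p H, 6 gug H.
The penult (syllable 5, ka:p) is heavy, so it takes stress.
Stress on syllable 5: gli.ti:.ge.lu.ˈka:p.gug.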